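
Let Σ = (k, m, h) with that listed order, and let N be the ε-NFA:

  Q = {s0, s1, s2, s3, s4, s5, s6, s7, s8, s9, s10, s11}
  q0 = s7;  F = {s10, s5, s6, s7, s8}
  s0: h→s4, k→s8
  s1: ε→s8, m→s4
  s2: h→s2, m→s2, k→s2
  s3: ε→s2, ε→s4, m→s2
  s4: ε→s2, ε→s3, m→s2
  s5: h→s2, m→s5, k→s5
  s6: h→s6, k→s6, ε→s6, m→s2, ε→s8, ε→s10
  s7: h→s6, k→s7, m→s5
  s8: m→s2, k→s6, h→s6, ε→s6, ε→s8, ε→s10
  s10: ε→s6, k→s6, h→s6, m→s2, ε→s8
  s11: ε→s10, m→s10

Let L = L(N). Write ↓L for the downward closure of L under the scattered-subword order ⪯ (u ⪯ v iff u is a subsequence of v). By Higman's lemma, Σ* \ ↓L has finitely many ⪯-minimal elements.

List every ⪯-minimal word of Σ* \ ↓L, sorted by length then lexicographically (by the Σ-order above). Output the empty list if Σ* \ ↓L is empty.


|Q|=12, |F|=5, |δ|=38 (14 ε).
min D↑ (4 st, q0=0, F={3}): 0:k→0,m→1,h→2 1:k→1,m→1,h→3 2:k→2,m→3,h→2 3:k→3,m→3,h→3.
'mh': |S_i|=[6, 2, 1] end={s2} — reject; 2/2 del acc.
'hm': |S_i|=[6, 4, 1] end={s2} rej; 2/2 del acc.
2 words, ⪯-incomp.

Antichain: [mh, hm].


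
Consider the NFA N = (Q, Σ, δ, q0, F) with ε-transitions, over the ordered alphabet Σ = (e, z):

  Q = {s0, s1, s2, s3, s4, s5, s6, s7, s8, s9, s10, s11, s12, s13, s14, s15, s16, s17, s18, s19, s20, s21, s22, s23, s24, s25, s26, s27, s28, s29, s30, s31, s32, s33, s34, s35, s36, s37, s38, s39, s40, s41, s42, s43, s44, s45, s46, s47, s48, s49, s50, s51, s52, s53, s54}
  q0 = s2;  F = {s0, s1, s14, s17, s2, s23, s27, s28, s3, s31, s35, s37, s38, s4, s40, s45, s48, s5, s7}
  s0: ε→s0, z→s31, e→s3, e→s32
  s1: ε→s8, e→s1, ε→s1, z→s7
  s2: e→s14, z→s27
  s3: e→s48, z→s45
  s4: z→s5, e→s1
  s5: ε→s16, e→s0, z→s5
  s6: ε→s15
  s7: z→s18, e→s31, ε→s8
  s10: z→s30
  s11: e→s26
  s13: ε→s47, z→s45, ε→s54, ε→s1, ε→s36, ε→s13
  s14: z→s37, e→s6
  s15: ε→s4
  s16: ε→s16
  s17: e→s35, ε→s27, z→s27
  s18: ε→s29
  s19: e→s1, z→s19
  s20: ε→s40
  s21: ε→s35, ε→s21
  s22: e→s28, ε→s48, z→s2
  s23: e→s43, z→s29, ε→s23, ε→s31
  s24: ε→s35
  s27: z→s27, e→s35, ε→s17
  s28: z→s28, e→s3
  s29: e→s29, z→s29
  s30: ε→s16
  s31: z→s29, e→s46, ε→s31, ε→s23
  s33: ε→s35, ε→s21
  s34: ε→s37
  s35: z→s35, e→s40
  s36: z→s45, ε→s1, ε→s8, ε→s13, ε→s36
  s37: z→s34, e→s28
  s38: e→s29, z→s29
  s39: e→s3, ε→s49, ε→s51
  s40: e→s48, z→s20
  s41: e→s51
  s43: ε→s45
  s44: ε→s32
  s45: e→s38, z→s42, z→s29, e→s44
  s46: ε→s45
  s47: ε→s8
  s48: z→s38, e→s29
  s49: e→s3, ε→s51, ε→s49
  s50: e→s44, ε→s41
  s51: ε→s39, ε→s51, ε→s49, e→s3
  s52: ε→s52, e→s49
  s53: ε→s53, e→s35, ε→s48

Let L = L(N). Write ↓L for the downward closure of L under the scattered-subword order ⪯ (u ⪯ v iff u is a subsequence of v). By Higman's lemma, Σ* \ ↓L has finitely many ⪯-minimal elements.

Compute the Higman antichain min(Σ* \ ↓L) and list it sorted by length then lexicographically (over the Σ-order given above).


|Q|=55, |F|=19, |δ|=106 (48 ε).
min D↑ (18 st, q0=0, F={15}): 0:e→1,z→2 1:e→3,z→4 2:e→5,z→2 3:e→6,z→7 4:e→8,z→4 5:e→9,z→5 6:e→6,z→10 7:e→11,z→7 8:e→12,z→8 9:e→13,z→9 10:e→14,z→15 11:e→12,z→14 12:e→13,z→16 13:e→15,z→17 14:e→16,z→15 15:e→15,z→15 16:e→17,z→15 17:e→15,z→15 (ε-aug+det+¬).
'eeezz': run [32, 29, 25, 17, 13, 3] end={s18,s29,s42} — reject; 5/5 single-dels accept.
'zeeee': |S_i|=[32, 26, 17, 12, 5, 1] end={s29} — reject; 5/5 single-dels accept.
2 obstructions.

min(Σ*\↓L) = [eeezz, zeeee].


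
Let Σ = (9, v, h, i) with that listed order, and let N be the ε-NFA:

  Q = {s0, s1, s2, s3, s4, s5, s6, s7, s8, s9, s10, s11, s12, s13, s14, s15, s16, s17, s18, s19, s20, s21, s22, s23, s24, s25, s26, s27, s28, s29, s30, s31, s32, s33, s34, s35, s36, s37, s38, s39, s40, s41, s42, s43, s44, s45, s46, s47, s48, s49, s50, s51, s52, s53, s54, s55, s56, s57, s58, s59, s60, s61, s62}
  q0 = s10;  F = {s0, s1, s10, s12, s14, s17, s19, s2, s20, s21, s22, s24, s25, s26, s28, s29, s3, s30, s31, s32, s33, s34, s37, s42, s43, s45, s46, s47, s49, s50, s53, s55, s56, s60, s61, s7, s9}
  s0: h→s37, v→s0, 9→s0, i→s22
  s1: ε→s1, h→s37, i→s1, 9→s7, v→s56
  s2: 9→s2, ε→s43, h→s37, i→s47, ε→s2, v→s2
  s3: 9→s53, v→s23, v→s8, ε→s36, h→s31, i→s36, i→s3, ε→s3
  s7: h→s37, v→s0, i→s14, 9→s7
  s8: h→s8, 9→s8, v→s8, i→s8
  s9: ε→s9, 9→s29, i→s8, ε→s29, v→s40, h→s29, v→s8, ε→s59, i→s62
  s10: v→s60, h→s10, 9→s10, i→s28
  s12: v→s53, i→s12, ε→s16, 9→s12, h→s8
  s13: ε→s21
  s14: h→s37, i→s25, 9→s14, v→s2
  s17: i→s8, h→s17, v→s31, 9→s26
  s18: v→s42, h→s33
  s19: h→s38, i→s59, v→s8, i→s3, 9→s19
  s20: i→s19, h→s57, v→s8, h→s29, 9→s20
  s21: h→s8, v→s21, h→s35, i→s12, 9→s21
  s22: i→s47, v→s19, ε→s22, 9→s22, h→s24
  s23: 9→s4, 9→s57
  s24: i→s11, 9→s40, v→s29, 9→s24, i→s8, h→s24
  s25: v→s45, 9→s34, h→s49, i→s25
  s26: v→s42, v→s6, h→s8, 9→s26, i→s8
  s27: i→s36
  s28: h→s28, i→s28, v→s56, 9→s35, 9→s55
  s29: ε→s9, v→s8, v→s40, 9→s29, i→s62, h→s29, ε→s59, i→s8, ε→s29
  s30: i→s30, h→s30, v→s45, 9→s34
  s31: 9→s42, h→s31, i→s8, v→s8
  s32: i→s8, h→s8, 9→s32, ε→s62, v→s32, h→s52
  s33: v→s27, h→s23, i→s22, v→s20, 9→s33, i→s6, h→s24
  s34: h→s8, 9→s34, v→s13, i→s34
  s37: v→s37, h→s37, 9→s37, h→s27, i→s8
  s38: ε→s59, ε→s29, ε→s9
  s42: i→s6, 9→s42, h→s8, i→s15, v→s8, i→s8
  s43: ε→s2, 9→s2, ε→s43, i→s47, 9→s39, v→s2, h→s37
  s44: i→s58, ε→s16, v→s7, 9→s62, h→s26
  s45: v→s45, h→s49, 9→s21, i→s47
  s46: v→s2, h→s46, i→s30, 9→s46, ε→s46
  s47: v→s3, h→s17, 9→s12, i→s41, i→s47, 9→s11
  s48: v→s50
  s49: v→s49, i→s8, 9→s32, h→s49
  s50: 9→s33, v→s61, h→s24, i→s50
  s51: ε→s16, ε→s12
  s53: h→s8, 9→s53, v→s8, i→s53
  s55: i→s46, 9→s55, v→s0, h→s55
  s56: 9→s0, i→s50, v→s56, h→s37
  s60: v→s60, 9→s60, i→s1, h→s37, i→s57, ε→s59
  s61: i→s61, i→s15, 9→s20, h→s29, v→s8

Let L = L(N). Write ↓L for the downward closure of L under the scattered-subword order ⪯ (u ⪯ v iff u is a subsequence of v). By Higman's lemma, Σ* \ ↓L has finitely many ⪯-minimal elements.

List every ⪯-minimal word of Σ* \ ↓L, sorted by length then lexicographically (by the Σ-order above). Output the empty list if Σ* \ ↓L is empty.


min(Σ*\↓L) = [vhi, ivivv, i9ii9h].

|Q|=63, |F|=37, |δ|=212 (25 ε).
min D↑ (36 st, q0=0, F={7}): 0:9→0,v→1,h→0,i→2 1:9→1,v→1,h→3,i→4 2:9→5,v→6,h→2,i→2 3:9→3,v→3,h→3,i→7 4:9→8,v→6,h→3,i→4 5:9→5,v→9,h→5,i→10 6:9→9,v→6,h→3,i→11 7:9→7,v→7,h→7,i→7 8:9→8,v→9,h→3,i→12 9:9→9,v→9,h→3,i→13 10:9→10,v→14,h→10,i→15 11:9→16,v→17,h→18,i→11 12:9→12,v→14,h→3,i→19 13:9→13,v→20,h→18,i→21 14:9→14,v→14,h→3,i→21 15:9→22,v→23,h→15,i→15 16:9→16,v→24,h→18,i→13 17:9→24,v→7,h→25,i→17 18:9→18,v→25,h→18,i→7 19:9→22,v→23,h→26,i→19 20:9→20,v→7,h→25,i→27 21:9→28,v→27,h→29,i→21 22:9→22,v→30,h→7,i→22 23:9→30,v→23,h→26,i→21 24:9→24,v→7,h→25,i→20 25:9→25,v→7,h→25,i→7 26:9→31,v→26,h→26,i→7 27:9→32,v→7,h→33,i→27 28:9→28,v→32,h→7,i→28 29:9→34,v→33,h→29,i→7 30:9→30,v→30,h→7,i→28 31:9→31,v→31,h→7,i→7 32:9→32,v→7,h→7,i→32 33:9→35,v→7,h→33,i→7 34:9→34,v→35,h→7,i→7 35:9→35,v→7,h→7,i→7 [Hopcroft].
'vhi': run [56, 51, 25, 6] end={s11,s15,s36,s6,s62,s8} ∉↓L; 3/3 del acc.
'ivivv': |S_i|=[56, 54, 45, 32, 21, 5] end={s23,s4,s40,s57,s8} rej; 5/5 single-dels accept.
'i9ii9h': N↓-sim [56, 54, 49, 44, 30, 18, 3] end={s35,s52,s8} rej; 6/6 del acc.
3 obstructions.


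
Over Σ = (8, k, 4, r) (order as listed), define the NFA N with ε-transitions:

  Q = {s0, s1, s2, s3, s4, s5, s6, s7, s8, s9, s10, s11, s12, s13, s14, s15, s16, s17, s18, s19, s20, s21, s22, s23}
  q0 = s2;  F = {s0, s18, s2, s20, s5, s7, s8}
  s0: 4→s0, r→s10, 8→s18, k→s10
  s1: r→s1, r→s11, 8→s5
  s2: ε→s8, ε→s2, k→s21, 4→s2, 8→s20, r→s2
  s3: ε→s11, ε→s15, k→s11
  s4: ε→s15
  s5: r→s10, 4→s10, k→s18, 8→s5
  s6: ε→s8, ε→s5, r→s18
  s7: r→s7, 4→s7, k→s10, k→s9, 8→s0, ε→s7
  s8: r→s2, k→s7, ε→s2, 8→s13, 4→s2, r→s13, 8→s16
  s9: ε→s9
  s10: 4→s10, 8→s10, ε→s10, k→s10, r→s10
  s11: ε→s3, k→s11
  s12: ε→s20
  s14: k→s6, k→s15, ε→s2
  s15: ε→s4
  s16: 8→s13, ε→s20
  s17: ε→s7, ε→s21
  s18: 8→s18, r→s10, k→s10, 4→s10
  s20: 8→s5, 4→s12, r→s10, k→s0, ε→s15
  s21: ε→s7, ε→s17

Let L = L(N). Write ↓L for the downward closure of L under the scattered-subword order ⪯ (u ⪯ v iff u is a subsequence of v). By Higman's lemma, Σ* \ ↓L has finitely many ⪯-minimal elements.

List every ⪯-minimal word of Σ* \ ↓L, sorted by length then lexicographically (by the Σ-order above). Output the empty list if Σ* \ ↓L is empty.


A = [8r, kk, 884].

|Q|=24, |F|=7, |δ|=65 (21 ε).
min D↑ (7 st, q0=0, F={5}): 0:8→1,k→2,4→0,r→0 1:8→3,k→4,4→1,r→5 2:8→4,k→5,4→2,r→2 3:8→3,k→6,4→5,r→5 4:8→6,k→5,4→4,r→5 5:8→5,k→5,4→5,r→5 6:8→6,k→5,4→5,r→5.
'8r': N↓-sim [16, 10, 1] end={s10} — reject; 2/2 del acc.
'kk': run [16, 7, 2] end={s10,s9} ∉↓L; 2/2 deletions ∈↓L.
'884': |S_i|=[16, 10, 4, 1] end={s10} ∉↓L; 3/3 del acc.
3 minimals (antichain).


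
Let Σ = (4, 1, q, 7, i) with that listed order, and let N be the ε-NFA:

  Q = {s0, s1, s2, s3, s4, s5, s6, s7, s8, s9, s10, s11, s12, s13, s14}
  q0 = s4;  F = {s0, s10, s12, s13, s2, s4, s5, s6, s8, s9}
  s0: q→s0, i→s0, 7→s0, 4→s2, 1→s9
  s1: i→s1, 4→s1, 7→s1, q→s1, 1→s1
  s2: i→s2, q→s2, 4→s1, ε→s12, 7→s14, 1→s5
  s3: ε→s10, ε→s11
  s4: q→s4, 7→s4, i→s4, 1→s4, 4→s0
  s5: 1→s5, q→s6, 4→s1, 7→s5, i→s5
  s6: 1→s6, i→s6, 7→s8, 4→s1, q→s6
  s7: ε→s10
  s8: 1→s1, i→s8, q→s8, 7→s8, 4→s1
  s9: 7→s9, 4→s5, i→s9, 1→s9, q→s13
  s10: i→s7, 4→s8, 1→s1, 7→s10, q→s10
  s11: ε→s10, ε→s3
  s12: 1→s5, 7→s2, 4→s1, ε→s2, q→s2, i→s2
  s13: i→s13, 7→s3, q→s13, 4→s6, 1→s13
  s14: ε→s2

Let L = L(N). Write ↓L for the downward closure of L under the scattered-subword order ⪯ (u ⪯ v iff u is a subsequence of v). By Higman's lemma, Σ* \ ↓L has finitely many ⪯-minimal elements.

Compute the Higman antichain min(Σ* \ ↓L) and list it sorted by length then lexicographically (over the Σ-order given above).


|Q|=15, |F|=10, |δ|=63 (8 ε).
min D↑ (10 st, q0=0, F={4}): 0:4→1,1→0,q→0,7→0,i→0 1:4→2,1→3,q→1,7→1,i→1 2:4→4,1→5,q→2,7→2,i→2 3:4→5,1→3,q→6,7→3,i→3 4:4→4,1→4,q→4,7→4,i→4 5:4→4,1→5,q→7,7→5,i→5 6:4→7,1→6,q→6,7→8,i→6 7:4→4,1→7,q→7,7→9,i→7 8:4→9,1→4,q→8,7→8,i→8 9:4→4,1→4,q→9,7→9,i→9 (ε-aug+det+¬).
'444': run [15, 14, 7, 1] end={s1} rej; 3/3 del acc.
'41q71': run [15, 14, 10, 8, 6, 1] end={s1} ∉↓L; 5/5 del acc.
2 minimals (antichain).

Antichain: [444, 41q71].


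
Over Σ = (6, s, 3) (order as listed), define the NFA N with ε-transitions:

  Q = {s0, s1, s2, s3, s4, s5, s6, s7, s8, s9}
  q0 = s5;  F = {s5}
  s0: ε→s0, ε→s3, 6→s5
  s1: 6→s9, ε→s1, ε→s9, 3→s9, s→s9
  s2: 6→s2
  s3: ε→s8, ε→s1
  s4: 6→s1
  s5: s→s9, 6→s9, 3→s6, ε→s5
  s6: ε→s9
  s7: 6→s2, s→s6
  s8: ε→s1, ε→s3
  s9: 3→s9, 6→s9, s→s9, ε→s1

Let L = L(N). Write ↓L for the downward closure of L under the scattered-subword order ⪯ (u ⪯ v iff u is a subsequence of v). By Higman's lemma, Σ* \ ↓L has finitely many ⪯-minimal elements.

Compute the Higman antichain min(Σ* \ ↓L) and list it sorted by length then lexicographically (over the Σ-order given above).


min(Σ*\↓L) = [6, s, 3].

|Q|=10, |F|=1, |δ|=25 (11 ε).
min D↑ (2 st, q0=0, F={1}): 0:6→1,s→1,3→1 1:6→1,s→1,3→1 (ε-aug+det+¬).
'6': |S_i|=[4, 2] end={s1,s9} ∉↓L; 1/1 del acc.
's': run [4, 2] end={s1,s9} — reject; 1/1 deletions ∈↓L.
'3': |S_i|=[4, 3] end={s1,s6,s9} rej; 1/1 deletions ∈↓L.
3 words, ⪯-incomp.


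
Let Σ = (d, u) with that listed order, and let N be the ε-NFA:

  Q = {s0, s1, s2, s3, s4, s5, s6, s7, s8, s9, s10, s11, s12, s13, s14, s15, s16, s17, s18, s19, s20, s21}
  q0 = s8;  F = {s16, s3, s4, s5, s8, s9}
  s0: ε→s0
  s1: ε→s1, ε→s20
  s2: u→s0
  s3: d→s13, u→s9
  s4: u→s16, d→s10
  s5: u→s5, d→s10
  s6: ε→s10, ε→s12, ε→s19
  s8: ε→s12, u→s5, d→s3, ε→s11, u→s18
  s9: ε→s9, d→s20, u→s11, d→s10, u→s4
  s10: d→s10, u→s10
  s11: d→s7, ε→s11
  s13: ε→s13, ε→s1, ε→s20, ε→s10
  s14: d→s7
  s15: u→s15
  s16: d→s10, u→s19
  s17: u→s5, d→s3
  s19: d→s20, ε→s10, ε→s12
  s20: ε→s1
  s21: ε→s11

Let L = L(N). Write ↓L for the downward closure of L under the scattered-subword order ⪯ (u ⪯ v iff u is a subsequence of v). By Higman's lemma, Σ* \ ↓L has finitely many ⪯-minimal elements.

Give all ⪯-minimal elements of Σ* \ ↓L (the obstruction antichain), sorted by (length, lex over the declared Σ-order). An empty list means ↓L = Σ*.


Antichain: [dd, ud, duuuu].

|Q|=22, |F|=6, |δ|=42 (18 ε).
min D↑ (7 st, q0=0, F={3}): 0:d→1,u→2 1:d→3,u→4 2:d→3,u→2 3:d→3,u→3 4:d→3,u→5 5:d→3,u→6 6:d→3,u→3 (ε-aug+det+¬).
'dd': N↓-sim [15, 12, 5] end={s1,s10,s13,s20,s7} ∉↓L; 2/2 del acc.
'ud': |S_i|=[15, 12, 4] end={s1,s10,s20,s7} rej; 2/2 del acc.
'duuuu': N↓-sim [15, 12, 10, 9, 6, 5] end={s1,s10,s12,s19,s20} ∉↓L; 5/5 deletions ∈↓L.
3 minimals (antichain).


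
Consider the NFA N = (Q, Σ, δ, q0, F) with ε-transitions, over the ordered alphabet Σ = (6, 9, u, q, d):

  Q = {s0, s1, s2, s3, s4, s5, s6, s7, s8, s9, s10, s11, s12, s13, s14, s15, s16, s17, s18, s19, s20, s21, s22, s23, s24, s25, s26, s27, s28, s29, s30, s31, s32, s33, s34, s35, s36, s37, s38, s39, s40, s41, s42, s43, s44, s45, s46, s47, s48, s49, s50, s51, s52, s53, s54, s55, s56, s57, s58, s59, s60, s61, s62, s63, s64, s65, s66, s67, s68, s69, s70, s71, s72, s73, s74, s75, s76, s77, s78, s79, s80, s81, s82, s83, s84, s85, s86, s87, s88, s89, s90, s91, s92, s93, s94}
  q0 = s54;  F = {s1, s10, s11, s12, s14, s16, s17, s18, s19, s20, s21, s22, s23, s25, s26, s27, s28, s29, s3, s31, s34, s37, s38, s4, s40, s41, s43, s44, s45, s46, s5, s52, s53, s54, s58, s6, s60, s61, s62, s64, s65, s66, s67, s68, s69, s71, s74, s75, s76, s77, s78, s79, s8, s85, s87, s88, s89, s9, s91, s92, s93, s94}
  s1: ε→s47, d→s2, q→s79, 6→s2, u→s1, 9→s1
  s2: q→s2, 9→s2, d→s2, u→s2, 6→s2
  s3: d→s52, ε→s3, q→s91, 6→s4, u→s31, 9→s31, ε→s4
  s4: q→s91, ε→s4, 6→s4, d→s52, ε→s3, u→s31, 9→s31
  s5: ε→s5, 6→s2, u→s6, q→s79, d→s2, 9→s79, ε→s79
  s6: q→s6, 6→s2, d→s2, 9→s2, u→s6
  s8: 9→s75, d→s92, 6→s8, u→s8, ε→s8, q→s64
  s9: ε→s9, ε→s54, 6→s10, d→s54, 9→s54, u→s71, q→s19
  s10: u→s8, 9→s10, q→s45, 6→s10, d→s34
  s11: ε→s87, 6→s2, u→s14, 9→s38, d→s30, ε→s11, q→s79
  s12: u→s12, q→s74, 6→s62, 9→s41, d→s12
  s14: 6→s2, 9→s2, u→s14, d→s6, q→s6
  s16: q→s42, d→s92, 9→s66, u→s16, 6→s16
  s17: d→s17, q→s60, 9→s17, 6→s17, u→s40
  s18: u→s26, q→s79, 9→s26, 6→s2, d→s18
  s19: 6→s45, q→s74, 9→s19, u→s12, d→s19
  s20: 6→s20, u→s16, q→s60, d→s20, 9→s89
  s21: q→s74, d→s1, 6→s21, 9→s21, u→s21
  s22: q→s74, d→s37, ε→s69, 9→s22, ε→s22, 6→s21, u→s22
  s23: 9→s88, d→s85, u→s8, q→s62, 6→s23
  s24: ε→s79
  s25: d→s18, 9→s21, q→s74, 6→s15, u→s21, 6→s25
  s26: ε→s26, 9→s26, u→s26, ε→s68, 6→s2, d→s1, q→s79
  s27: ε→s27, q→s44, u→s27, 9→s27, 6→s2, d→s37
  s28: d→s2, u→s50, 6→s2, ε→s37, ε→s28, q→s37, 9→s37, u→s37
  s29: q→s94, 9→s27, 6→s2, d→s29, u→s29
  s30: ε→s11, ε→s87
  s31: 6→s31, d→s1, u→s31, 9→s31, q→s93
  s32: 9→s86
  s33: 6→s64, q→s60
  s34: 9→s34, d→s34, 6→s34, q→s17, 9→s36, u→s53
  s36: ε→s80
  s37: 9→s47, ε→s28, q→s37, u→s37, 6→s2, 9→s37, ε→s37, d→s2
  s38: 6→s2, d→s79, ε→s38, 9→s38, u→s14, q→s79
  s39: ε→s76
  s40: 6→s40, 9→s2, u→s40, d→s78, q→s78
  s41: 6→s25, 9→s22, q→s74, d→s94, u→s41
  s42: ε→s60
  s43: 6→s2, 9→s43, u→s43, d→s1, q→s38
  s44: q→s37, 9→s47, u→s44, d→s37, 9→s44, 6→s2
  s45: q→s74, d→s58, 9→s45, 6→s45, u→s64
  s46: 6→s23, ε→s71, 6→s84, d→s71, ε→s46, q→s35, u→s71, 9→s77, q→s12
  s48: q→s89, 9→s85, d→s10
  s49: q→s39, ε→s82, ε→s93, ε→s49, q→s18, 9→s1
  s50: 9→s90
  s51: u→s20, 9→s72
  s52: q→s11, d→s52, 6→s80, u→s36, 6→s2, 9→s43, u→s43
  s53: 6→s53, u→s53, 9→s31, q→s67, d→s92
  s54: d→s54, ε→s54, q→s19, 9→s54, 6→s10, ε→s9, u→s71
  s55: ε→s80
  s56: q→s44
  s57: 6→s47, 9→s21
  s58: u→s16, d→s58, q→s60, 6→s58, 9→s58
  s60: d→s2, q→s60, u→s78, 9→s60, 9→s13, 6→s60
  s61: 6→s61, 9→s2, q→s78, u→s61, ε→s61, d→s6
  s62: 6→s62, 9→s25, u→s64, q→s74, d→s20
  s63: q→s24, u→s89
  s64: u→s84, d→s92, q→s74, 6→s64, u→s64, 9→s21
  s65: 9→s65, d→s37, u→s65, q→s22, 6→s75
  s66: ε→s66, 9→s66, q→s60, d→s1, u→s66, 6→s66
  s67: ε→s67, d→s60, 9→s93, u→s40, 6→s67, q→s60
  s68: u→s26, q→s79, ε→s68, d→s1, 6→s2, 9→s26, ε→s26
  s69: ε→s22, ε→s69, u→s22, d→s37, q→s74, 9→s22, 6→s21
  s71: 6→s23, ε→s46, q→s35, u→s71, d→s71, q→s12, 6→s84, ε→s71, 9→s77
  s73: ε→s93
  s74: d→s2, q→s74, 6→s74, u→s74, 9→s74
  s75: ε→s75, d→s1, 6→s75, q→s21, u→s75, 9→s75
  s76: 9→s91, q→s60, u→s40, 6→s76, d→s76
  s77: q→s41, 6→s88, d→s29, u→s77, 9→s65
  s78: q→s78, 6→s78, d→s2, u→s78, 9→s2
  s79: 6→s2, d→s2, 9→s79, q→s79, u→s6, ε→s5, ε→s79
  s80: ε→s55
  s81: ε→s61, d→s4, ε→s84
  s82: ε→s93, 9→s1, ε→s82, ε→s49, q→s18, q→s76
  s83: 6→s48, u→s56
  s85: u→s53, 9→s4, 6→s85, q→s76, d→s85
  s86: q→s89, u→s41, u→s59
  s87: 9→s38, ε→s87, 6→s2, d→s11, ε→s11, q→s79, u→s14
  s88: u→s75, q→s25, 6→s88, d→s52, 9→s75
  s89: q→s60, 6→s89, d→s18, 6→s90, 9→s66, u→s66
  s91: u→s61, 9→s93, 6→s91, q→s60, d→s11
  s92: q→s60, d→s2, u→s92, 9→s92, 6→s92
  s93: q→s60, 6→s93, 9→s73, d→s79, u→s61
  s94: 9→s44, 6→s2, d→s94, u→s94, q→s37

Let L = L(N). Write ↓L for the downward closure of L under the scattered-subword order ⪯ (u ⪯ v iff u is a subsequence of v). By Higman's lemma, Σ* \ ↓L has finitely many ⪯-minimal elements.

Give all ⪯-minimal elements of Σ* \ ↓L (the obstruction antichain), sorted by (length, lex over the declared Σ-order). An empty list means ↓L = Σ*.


|Q|=95, |F|=62, |δ|=412 (57 ε).
min D↑ (55 st, q0=0, F={23}): 0:6→1,9→0,u→2,q→3,d→0 1:6→1,9→1,u→4,q→5,d→6 2:6→7,9→8,u→2,q→9,d→2 3:6→5,9→3,u→9,q→10,d→3 4:6→4,9→11,u→4,q→12,d→13 5:6→5,9→5,u→12,q→10,d→14 6:6→6,9→6,u→15,q→16,d→6 7:6→7,9→17,u→4,q→18,d→19 8:6→17,9→20,u→8,q→21,d→22 9:6→18,9→21,u→9,q→10,d→9 10:6→10,9→10,u→10,q→10,d→23 11:6→11,9→11,u→11,q→24,d→25 12:6→12,9→24,u→12,q→10,d→13 13:6→13,9→13,u→13,q→26,d→23 14:6→14,9→14,u→27,q→26,d→14 15:6→15,9→28,u→15,q→29,d→13 16:6→16,9→16,u→30,q→26,d→16 17:6→17,9→11,u→11,q→31,d→32 18:6→18,9→31,u→12,q→10,d→33 19:6→19,9→34,u→15,q→35,d→19 20:6→11,9→20,u→20,q→36,d→37 21:6→31,9→36,u→21,q→10,d→38 22:6→23,9→39,u→22,q→38,d→22 23:6→23,9→23,u→23,q→23,d→23 24:6→24,9→24,u→24,q→10,d→25 25:6→23,9→25,u→25,q→40,d→23 26:6→26,9→26,u→41,q→26,d→23 27:6→27,9→42,u→27,q→26,d→13 28:6→28,9→28,u→28,q→43,d→25 29:6→29,9→43,u→30,q→26,d→26 30:6→30,9→23,u→30,q→41,d→41 31:6→31,9→24,u→24,q→10,d→44 32:6→23,9→45,u→45,q→46,d→32 33:6→33,9→47,u→27,q→26,d→33 34:6→34,9→28,u→28,q→48,d→32 35:6→35,9→48,u→30,q→26,d→35 36:6→24,9→36,u→36,q→10,d→37 37:6→23,9→37,u→37,q→37,d→23 38:6→23,9→49,u→38,q→37,d→38 39:6→23,9→39,u→39,q→49,d→37 40:6→23,9→40,u→50,q→40,d→23 41:6→41,9→23,u→41,q→41,d→23 42:6→42,9→42,u→42,q→26,d→25 43:6→43,9→43,u→51,q→26,d→40 44:6→23,9→52,u→52,q→40,d→44 45:6→23,9→45,u→45,q→53,d→25 46:6→23,9→53,u→54,q→40,d→46 47:6→47,9→42,u→42,q→26,d→44 48:6→48,9→43,u→51,q→26,d→46 49:6→23,9→49,u→49,q→37,d→37 50:6→23,9→23,u→50,q→50,d→23 51:6→51,9→23,u→51,q→41,d→50 52:6→23,9→52,u→52,q→40,d→25 53:6→23,9→53,u→54,q→40,d→40 54:6→23,9→23,u→54,q→50,d→50 [Hopcroft].
'qqd': |S_i|=[76, 52, 14, 1] end={s2} rej; 3/3 deletions ∈↓L.
'6udd': run [76, 57, 34, 10, 1] end={s2} ∉↓L; 4/4 single-dels accept.
'u9d6': run [76, 68, 51, 27, 3] end={s2,s55,s80} rej; 4/4 deletions ∈↓L.
'6dqu9': N↓-sim [76, 57, 44, 21, 6, 1] end={s2} rej; 5/5 single-dels accept.
'u99dd': run [76, 68, 51, 32, 10, 1] end={s2} — reject; 5/5 single-dels accept.
5 minimals (antichain).

A = [qqd, 6udd, u9d6, 6dqu9, u99dd].


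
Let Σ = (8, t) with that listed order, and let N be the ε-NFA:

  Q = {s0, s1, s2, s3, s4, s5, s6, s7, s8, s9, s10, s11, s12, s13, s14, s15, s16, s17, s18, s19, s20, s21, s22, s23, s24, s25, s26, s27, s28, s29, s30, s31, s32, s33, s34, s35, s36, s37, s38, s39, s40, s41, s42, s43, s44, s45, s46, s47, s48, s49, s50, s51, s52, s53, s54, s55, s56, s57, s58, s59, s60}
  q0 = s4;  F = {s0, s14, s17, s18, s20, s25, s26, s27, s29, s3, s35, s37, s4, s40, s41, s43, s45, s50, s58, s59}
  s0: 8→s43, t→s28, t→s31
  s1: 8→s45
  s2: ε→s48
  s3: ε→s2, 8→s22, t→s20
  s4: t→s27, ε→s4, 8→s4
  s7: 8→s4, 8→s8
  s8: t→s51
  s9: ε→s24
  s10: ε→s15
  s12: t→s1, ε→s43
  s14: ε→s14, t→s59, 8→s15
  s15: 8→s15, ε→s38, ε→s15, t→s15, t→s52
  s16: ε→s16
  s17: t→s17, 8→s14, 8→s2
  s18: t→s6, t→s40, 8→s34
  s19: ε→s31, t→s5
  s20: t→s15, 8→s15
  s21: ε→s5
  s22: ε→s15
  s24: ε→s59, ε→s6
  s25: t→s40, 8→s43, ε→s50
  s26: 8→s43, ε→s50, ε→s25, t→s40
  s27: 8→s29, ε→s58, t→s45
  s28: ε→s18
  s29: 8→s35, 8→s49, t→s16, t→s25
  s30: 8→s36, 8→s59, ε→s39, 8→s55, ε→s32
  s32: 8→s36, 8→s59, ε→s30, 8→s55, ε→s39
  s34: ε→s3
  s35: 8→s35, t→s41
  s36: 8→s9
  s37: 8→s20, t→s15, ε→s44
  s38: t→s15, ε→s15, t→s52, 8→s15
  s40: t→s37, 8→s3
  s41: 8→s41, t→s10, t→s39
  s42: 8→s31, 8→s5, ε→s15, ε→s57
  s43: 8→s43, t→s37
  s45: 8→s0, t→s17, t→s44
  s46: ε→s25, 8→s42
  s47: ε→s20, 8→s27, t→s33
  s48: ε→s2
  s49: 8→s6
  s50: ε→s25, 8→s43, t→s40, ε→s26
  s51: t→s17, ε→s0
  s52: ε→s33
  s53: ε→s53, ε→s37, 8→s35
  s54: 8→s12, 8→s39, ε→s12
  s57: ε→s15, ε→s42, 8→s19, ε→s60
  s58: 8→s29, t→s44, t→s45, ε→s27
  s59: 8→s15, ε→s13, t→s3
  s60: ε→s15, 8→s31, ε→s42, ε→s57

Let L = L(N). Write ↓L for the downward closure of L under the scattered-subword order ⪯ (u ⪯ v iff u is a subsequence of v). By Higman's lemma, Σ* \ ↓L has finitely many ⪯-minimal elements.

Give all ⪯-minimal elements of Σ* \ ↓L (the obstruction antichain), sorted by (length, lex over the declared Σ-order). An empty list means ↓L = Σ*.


A = [t88tt, ttt88, t8tttt].

|Q|=61, |F|=20, |δ|=126 (47 ε).
min D↑ (18 st, q0=0, F={13}): 0:8→0,t→1 1:8→2,t→3 2:8→4,t→5 3:8→6,t→7 4:8→4,t→8 5:8→9,t→10 6:8→9,t→11 7:8→12,t→7 8:8→8,t→13 9:8→9,t→14 10:8→15,t→14 11:8→15,t→10 12:8→13,t→16 13:8→13,t→13 14:8→17,t→13 15:8→13,t→17 16:8→13,t→15 17:8→13,t→13 (ε-aug+det+¬).
't88tt': |S_i|=[37, 36, 32, 19, 10, 6] end={s10,s15,s33,s38,s39,s52} rej; 5/5 single-dels accept.
'ttt88': run [37, 36, 31, 23, 13, 5] end={s15,s22,s33,s38,s52} — reject; 5/5 single-dels accept.
't8tttt': |S_i|=[37, 36, 32, 27, 15, 7, 4] end={s15,s33,s38,s52} ∉↓L; 6/6 single-dels accept.
3 obstructions.


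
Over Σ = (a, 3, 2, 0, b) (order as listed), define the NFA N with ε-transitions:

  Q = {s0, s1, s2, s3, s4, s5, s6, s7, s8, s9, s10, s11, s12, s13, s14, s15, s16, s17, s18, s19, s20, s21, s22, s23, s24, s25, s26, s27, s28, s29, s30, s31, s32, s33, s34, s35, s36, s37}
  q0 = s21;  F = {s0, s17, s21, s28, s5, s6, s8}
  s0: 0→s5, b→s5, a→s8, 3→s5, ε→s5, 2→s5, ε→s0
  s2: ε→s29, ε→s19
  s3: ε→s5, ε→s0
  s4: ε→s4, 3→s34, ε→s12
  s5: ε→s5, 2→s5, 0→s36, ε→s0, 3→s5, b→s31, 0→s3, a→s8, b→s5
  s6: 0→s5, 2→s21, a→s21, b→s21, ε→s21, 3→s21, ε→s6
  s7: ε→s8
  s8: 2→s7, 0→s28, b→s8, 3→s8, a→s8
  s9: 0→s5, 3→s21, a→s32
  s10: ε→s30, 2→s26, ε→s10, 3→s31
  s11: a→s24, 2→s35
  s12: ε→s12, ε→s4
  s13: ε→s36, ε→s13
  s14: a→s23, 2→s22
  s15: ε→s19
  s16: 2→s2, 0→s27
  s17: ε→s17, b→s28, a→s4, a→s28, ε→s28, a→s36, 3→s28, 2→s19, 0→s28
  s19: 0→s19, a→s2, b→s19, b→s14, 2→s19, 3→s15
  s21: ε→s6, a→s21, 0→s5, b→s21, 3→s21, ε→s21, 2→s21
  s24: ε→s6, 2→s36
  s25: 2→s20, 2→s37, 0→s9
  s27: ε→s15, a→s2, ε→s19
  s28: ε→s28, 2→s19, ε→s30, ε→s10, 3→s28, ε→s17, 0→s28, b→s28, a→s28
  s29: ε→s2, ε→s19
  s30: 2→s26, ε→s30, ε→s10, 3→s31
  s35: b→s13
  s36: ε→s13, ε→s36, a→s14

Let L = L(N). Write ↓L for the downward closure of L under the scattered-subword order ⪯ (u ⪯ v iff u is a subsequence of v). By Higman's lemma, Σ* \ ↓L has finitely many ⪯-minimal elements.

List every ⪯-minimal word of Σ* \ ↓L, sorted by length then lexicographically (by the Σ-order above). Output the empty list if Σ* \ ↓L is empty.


|Q|=38, |F|=7, |δ|=103 (37 ε).
min D↑ (5 st, q0=0, F={4}): 0:a→0,3→0,2→0,0→1,b→0 1:a→2,3→1,2→1,0→1,b→1 2:a→2,3→2,2→2,0→3,b→2 3:a→3,3→3,2→4,0→3,b→3 4:a→4,3→4,2→4,0→4,b→4 (ε-aug+det+¬).
'0a02': N↓-sim [25, 23, 20, 18, 8] end={s14,s15,s19,s2,s22,s23,s26,s29} — reject; 4/4 single-dels accept.
1 obstructions.

min(Σ*\↓L) = [0a02].


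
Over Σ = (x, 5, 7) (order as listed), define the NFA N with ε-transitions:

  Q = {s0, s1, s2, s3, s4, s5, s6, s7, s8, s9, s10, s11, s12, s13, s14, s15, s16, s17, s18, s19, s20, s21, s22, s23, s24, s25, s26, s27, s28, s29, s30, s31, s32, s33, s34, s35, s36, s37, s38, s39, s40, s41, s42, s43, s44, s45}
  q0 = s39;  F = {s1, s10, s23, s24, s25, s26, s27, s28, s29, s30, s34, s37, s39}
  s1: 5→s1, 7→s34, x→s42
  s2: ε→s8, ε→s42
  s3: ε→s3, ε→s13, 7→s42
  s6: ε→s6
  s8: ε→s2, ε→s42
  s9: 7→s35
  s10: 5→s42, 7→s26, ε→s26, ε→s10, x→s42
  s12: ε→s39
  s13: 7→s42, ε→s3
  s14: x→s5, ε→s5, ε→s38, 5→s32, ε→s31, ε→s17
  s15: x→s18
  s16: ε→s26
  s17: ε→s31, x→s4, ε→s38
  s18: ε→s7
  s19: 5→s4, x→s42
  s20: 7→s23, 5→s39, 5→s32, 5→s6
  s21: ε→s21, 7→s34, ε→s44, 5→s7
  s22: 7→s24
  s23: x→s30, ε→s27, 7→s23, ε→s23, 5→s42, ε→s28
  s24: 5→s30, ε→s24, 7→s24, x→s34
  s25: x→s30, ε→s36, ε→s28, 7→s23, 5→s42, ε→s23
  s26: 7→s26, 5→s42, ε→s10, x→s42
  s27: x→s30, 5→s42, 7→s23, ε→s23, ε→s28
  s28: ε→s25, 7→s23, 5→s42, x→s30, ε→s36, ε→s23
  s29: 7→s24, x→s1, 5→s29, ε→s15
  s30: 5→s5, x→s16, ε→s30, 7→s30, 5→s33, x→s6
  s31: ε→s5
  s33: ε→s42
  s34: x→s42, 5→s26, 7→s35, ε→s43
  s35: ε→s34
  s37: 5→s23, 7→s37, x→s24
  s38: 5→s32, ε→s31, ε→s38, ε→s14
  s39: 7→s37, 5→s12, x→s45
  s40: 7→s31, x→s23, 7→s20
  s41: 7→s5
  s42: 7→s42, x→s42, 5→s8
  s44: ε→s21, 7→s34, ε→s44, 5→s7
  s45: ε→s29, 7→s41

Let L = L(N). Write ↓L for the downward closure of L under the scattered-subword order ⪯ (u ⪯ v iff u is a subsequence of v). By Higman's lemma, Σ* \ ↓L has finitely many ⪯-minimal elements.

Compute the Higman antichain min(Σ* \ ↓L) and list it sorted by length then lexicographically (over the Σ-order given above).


|Q|=46, |F|=13, |δ|=114 (46 ε).
min D↑ (10 st, q0=0, F={6}): 0:x→1,5→0,7→2 1:x→3,5→1,7→4 2:x→4,5→5,7→2 3:x→6,5→3,7→7 4:x→7,5→8,7→4 5:x→8,5→6,7→5 6:x→6,5→6,7→6 7:x→6,5→9,7→7 8:x→9,5→6,7→8 9:x→6,5→6,7→9 (ε-aug+det+¬).
'xxx': run [29, 21, 13, 3] end={s2,s42,s8} — reject; 3/3 del acc.
'755': run [29, 21, 15, 5] end={s2,s33,s42,s5,s8} rej; 3/3 single-dels accept.
2 words, ⪯-incomp.

A = [xxx, 755].


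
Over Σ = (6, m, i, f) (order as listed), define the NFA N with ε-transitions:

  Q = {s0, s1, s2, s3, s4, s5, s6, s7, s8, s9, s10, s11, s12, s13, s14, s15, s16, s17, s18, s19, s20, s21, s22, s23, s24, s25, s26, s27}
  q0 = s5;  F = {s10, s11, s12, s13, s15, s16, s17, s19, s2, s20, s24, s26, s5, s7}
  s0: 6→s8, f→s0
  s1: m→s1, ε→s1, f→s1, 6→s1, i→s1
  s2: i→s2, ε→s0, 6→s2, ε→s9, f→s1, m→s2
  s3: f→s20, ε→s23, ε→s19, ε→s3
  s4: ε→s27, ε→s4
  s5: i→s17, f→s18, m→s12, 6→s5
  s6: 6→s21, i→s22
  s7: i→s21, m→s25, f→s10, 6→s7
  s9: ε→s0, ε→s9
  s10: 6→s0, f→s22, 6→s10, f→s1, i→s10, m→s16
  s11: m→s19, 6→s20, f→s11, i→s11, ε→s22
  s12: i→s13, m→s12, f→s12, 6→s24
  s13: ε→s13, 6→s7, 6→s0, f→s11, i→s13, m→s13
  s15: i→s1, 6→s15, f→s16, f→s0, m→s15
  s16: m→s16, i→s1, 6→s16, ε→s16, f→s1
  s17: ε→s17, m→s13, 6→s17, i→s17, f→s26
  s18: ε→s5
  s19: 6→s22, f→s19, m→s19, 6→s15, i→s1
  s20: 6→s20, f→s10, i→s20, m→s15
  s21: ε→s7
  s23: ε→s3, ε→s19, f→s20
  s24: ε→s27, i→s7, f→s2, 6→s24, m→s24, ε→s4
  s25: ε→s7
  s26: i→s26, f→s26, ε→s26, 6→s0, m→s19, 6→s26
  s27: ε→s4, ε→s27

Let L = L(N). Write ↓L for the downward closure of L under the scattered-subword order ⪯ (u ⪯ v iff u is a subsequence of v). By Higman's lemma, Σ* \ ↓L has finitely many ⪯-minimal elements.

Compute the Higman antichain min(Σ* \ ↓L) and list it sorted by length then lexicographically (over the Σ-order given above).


A = [m6ff, ifmi].

|Q|=28, |F|=14, |δ|=96 (24 ε).
min D↑ (15 st, q0=0, F={11}): 0:6→0,m→1,i→2,f→0 1:6→3,m→1,i→4,f→1 2:6→2,m→4,i→2,f→5 3:6→3,m→3,i→6,f→7 4:6→6,m→4,i→4,f→8 5:6→5,m→9,i→5,f→5 6:6→6,m→6,i→6,f→10 7:6→7,m→7,i→7,f→11 8:6→12,m→9,i→8,f→8 9:6→13,m→9,i→11,f→9 10:6→10,m→14,i→10,f→11 11:6→11,m→11,i→11,f→11 12:6→12,m→13,i→12,f→10 13:6→13,m→13,i→11,f→14 14:6→14,m→14,i→11,f→11 [Hopcroft].
'm6ff': |S_i|=[24, 20, 16, 8, 4] end={s0,s1,s22,s8} ∉↓L; 4/4 deletions ∈↓L.
'ifmi': N↓-sim [24, 18, 11, 7, 1] end={s1} ∉↓L; 4/4 single-dels accept.
2 minimals (antichain).


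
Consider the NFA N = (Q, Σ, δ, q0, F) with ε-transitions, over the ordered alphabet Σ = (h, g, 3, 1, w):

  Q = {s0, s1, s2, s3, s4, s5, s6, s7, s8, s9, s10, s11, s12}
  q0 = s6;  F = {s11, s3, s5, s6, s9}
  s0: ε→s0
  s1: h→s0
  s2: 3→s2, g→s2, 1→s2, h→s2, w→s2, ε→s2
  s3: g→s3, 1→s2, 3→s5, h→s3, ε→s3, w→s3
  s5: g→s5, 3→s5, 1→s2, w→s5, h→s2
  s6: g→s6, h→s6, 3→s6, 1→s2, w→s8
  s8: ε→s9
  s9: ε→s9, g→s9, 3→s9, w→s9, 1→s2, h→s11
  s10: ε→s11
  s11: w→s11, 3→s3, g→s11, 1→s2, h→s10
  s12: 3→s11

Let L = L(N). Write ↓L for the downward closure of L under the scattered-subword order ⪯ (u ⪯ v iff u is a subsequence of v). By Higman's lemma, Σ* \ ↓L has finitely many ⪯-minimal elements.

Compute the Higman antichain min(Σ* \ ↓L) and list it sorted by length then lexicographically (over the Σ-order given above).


Antichain: [1, wh33h].

|Q|=13, |F|=5, |δ|=38 (6 ε).
min D↑ (6 st, q0=0, F={1}): 0:h→0,g→0,3→0,1→1,w→2 1:h→1,g→1,3→1,1→1,w→1 2:h→3,g→2,3→2,1→1,w→2 3:h→3,g→3,3→4,1→1,w→3 4:h→4,g→4,3→5,1→1,w→4 5:h→1,g→5,3→5,1→1,w→5 [Hopcroft].
'1': run [8, 1] end={s2} ∉↓L; 1/1 del acc.
'wh33h': N↓-sim [8, 7, 5, 3, 2, 1] end={s2} — reject; 5/5 del acc.
2 obstructions.


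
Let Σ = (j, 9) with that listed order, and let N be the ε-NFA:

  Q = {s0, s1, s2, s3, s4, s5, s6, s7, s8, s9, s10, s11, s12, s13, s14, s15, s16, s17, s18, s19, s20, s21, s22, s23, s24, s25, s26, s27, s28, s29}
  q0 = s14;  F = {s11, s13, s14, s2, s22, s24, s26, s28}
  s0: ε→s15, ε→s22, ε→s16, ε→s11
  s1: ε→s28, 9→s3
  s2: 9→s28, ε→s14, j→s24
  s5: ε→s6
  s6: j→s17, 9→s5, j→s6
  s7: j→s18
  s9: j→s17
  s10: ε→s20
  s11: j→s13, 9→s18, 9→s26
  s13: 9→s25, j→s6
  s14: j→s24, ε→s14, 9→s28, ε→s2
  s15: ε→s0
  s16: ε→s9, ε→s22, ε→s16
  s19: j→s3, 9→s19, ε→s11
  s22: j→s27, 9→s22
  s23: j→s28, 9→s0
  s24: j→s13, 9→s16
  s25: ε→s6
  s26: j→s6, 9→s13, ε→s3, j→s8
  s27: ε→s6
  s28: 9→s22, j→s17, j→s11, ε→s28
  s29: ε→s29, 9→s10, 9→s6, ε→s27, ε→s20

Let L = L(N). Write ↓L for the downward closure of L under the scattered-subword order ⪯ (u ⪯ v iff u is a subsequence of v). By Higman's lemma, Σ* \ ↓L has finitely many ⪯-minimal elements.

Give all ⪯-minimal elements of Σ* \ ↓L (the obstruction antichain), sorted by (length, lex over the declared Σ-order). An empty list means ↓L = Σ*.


|Q|=30, |F|=8, |δ|=53 (22 ε).
min D↑ (8 st, q0=0, F={6}): 0:j→1,9→2 1:j→3,9→4 2:j→5,9→4 3:j→6,9→6 4:j→6,9→4 5:j→3,9→7 6:j→6,9→6 7:j→6,9→3 [Hopcroft].
'jjj': run [18, 15, 7, 3] end={s17,s5,s6} — reject; 3/3 deletions ∈↓L.
'jj9': |S_i|=[18, 15, 7, 4] end={s17,s25,s5,s6} rej; 3/3 single-dels accept.
'j9j': N↓-sim [18, 15, 13, 5] end={s17,s27,s5,s6,s8} rej; 3/3 deletions ∈↓L.
'99j': N↓-sim [18, 15, 11, 5] end={s17,s27,s5,s6,s8} ∉↓L; 3/3 del acc.
'9j999': run [18, 15, 11, 9, 5, 4] end={s17,s25,s5,s6} ∉↓L; 5/5 del acc.
5 minimals (antichain).

A = [jjj, jj9, j9j, 99j, 9j999].


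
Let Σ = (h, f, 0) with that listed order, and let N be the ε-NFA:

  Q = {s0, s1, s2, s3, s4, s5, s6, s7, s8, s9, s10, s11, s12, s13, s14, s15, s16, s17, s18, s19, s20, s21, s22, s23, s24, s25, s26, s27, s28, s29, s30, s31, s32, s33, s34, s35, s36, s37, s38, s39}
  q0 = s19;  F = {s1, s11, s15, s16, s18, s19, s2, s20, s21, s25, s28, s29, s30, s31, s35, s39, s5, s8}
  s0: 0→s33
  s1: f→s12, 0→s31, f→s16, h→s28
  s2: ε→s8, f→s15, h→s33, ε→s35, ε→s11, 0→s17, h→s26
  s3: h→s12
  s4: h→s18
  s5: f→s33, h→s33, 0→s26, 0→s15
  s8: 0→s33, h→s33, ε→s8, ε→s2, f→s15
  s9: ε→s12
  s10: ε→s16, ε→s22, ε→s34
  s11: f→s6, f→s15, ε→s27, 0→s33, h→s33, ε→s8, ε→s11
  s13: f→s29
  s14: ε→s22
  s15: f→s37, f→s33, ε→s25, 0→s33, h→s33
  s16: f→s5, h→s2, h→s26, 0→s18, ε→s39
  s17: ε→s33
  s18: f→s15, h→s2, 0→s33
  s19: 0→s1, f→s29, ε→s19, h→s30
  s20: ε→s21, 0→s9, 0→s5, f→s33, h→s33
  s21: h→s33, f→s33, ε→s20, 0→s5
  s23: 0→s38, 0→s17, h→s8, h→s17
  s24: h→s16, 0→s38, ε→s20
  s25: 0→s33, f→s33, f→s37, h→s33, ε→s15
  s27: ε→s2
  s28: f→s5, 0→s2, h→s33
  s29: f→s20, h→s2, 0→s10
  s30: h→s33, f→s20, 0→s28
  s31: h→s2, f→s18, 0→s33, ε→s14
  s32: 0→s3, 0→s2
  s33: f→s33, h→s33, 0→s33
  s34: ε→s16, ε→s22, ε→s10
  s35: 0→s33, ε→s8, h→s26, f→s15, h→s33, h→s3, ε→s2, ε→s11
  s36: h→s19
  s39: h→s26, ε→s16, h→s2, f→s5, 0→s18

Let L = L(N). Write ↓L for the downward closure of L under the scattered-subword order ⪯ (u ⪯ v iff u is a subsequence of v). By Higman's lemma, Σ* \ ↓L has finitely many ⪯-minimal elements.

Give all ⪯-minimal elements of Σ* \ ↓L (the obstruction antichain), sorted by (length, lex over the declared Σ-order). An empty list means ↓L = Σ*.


A = [hh, hff, fh0, ffh, fff, 000].

|Q|=40, |F|=18, |δ|=111 (30 ε).
min D↑ (13 st, q0=0, F={4}): 0:h→1,f→2,0→3 1:h→4,f→5,0→6 2:h→7,f→5,0→8 3:h→6,f→8,0→9 4:h→4,f→4,0→4 5:h→4,f→4,0→10 6:h→4,f→10,0→7 7:h→4,f→11,0→4 8:h→7,f→10,0→12 9:h→7,f→12,0→4 10:h→4,f→4,0→11 11:h→4,f→4,0→4 12:h→7,f→11,0→4 (ε-aug+det+¬).
'hh': |S_i|=[31, 20, 4] end={s12,s26,s3,s33} rej; 2/2 deletions ∈↓L.
'hff': N↓-sim [31, 20, 11, 2] end={s33,s37} ∉↓L; 3/3 del acc.
'fh0': run [31, 25, 14, 2] end={s17,s33} rej; 3/3 deletions ∈↓L.
'ffh': run [31, 25, 11, 1] end={s33} rej; 3/3 del acc.
'fff': N↓-sim [31, 25, 11, 2] end={s33,s37} — reject; 3/3 deletions ∈↓L.
'000': run [31, 26, 18, 2] end={s17,s33} — reject; 3/3 del acc.
6 minimals (antichain).


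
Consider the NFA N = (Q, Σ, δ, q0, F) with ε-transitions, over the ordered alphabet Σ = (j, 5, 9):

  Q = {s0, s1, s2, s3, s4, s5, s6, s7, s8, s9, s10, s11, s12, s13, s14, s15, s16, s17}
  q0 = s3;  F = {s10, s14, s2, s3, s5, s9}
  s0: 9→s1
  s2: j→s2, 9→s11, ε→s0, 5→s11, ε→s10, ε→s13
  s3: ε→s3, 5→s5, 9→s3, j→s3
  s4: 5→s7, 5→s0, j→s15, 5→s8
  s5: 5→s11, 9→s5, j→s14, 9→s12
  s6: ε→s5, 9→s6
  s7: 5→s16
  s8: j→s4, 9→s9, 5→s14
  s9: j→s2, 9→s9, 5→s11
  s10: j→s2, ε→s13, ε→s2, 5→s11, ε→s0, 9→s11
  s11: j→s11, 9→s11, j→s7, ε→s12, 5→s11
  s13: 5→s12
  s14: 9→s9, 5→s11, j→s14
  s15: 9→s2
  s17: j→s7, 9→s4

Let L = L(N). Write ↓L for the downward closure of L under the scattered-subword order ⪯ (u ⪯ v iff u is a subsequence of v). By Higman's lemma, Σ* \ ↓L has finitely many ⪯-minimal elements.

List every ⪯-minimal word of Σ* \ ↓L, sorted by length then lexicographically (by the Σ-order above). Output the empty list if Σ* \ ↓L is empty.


|Q|=18, |F|=6, |δ|=46 (9 ε).
min D↑ (6 st, q0=0, F={3}): 0:j→0,5→1,9→0 1:j→2,5→3,9→1 2:j→2,5→3,9→4 3:j→3,5→3,9→3 4:j→5,5→3,9→4 5:j→5,5→3,9→3 [Hopcroft].
'55': run [13, 12, 4] end={s11,s12,s16,s7} — reject; 2/2 single-dels accept.
'5j9j9': |S_i|=[13, 12, 11, 10, 9, 5] end={s1,s11,s12,s16,s7} ∉↓L; 5/5 deletions ∈↓L.
2 words, ⪯-incomp.

Antichain: [55, 5j9j9].


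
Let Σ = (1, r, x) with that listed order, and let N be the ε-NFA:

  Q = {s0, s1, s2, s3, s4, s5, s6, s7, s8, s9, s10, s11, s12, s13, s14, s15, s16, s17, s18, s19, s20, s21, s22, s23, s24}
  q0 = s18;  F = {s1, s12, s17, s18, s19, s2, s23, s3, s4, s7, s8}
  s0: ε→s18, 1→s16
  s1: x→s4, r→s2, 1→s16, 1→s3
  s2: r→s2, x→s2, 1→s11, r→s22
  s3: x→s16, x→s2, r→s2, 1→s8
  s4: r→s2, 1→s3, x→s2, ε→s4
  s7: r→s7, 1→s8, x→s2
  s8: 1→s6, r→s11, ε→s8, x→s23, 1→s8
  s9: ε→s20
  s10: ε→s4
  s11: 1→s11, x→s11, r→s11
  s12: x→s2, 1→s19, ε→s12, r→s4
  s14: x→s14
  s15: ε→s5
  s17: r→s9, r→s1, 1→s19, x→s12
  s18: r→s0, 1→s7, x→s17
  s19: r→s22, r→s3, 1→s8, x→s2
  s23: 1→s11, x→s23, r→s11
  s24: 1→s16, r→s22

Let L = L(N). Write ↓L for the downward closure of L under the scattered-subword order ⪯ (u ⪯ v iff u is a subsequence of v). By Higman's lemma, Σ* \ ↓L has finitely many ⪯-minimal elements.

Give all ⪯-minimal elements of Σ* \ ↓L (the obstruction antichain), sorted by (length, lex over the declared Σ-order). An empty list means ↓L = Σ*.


|Q|=25, |F|=11, |δ|=53 (7 ε).
min D↑ (12 st, q0=0, F={8}): 0:1→1,r→0,x→2 1:1→3,r→1,x→4 2:1→5,r→6,x→7 3:1→3,r→8,x→9 4:1→8,r→4,x→4 5:1→3,r→10,x→4 6:1→10,r→4,x→11 7:1→5,r→11,x→4 8:1→8,r→8,x→8 9:1→8,r→8,x→9 10:1→3,r→4,x→4 11:1→10,r→4,x→4 [Hopcroft].
'11r': N↓-sim [18, 10, 4, 1] end={s11} rej; 3/3 deletions ∈↓L.
'1x1': run [18, 10, 5, 1] end={s11} rej; 3/3 deletions ∈↓L.
'xrr1': |S_i|=[18, 15, 12, 3, 1] end={s11} ∉↓L; 4/4 del acc.
'xxx1': |S_i|=[18, 15, 11, 5, 1] end={s11} ∉↓L; 4/4 deletions ∈↓L.
4 minimals (antichain).

A = [11r, 1x1, xrr1, xxx1].
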